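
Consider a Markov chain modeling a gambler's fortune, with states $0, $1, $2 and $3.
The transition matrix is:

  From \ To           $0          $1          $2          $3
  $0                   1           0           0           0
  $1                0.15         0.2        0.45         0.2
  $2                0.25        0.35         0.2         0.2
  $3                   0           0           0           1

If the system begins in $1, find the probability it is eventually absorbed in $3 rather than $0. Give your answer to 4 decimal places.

0.5181

Let h(s) be the probability of absorption at $3 starting from transient state s. Then h($3) = 1 and h($0) = 0. By first-step analysis:
h($1) = 0.15·0 + 0.2·h($1) + 0.45·h($2) + 0.2·1
h($2) = 0.25·0 + 0.35·h($1) + 0.2·h($2) + 0.2·1
Solving: h($1) = 0.5181, h($2) = 0.4767.
Starting from $1, the probability is 0.5181.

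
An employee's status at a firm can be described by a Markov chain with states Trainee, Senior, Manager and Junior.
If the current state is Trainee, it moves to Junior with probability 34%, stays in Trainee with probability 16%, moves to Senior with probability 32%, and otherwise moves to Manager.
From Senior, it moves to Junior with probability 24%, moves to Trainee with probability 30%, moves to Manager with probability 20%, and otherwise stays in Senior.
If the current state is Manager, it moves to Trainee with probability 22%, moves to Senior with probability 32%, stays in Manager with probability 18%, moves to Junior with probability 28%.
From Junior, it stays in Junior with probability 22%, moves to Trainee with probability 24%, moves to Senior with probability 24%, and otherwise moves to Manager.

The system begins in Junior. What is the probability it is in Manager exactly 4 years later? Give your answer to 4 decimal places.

Propagate the distribution vector 4 years from Junior.
After 0 years: (0.0000, 0.0000, 0.0000, 1.0000)
After 1 year: (0.2400, 0.2400, 0.3000, 0.2200)
After 2 years: (0.2292, 0.2880, 0.2112, 0.2716)
After 3 years: (0.2347, 0.2810, 0.2184, 0.2659)
After 4 years: (0.2337, 0.2819, 0.2175, 0.2669)
P(in Manager after 4 years) = 0.2175

0.2175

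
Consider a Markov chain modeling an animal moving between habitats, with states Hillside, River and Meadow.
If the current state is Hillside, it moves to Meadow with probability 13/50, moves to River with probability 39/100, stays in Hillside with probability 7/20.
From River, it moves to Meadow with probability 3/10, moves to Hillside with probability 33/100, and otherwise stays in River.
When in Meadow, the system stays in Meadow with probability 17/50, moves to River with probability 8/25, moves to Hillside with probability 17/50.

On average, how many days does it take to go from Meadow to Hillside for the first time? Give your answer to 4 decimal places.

2.9706

Let t(s) be the expected number of days to first reach Hillside from state s, with t(Hillside) = 0. Conditioning on the first day:
t(River) = 1 + 0.37·t(River) + 0.3·t(Meadow)
t(Meadow) = 1 + 0.32·t(River) + 0.34·t(Meadow)
Solving: t(River) = 3.0019, t(Meadow) = 2.9706.
Expected days from Meadow to Hillside: 2.9706.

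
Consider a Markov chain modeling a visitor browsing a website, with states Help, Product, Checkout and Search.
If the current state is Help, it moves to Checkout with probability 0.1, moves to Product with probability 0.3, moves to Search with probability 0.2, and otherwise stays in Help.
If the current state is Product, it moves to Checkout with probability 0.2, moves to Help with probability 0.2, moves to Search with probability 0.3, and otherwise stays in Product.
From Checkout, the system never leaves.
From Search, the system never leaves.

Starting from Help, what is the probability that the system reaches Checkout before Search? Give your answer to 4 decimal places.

Let h(s) be the probability of absorption at Checkout starting from transient state s. Then h(Checkout) = 1 and h(Search) = 0. By first-step analysis:
h(Help) = 0.4·h(Help) + 0.3·h(Product) + 0.1·1 + 0.2·0
h(Product) = 0.2·h(Help) + 0.3·h(Product) + 0.2·1 + 0.3·0
Solving: h(Help) = 0.3611, h(Product) = 0.3889.
Starting from Help, the probability is 0.3611.

0.3611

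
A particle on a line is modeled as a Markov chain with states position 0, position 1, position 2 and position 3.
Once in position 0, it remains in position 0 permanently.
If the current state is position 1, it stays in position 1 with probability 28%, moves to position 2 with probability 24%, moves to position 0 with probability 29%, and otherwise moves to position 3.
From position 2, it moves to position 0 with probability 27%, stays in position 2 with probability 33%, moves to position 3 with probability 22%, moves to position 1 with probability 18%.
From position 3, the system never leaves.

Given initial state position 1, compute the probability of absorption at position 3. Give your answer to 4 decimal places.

Let h(s) be the probability of absorption at position 3 starting from transient state s. Then h(position 3) = 1 and h(position 0) = 0. By first-step analysis:
h(position 1) = 0.29·0 + 0.28·h(position 1) + 0.24·h(position 2) + 0.19·1
h(position 2) = 0.27·0 + 0.18·h(position 1) + 0.33·h(position 2) + 0.22·1
Solving: h(position 1) = 0.4101, h(position 2) = 0.4385.
Starting from position 1, the probability is 0.4101.

0.4101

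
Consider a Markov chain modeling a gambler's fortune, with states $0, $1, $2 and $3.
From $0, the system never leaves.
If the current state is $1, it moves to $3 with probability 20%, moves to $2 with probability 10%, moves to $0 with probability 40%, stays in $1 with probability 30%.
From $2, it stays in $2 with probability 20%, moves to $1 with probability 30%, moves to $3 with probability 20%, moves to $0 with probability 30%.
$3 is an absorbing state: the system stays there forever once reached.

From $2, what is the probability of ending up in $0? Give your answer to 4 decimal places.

Let h(s) be the probability of absorption at $0 starting from transient state s. Then h($0) = 1 and h($3) = 0. By first-step analysis:
h($1) = 0.4·1 + 0.3·h($1) + 0.1·h($2) + 0.2·0
h($2) = 0.3·1 + 0.3·h($1) + 0.2·h($2) + 0.2·0
Solving: h($1) = 0.6604, h($2) = 0.6226.
Starting from $2, the probability is 0.6226.

0.6226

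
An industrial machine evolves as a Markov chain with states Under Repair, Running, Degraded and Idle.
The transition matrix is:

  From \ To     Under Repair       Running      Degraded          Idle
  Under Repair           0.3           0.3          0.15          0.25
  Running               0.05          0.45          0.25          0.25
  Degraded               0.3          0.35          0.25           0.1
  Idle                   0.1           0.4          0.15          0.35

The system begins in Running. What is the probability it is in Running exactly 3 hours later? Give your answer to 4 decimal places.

Propagate the distribution vector 3 hours from Running.
After 0 hours: (0.0000, 1.0000, 0.0000, 0.0000)
After 1 hour: (0.0500, 0.4500, 0.2500, 0.2500)
After 2 hours: (0.1375, 0.4050, 0.2200, 0.2375)
After 3 hours: (0.1513, 0.3955, 0.2125, 0.2408)
P(in Running after 3 hours) = 0.3955

0.3955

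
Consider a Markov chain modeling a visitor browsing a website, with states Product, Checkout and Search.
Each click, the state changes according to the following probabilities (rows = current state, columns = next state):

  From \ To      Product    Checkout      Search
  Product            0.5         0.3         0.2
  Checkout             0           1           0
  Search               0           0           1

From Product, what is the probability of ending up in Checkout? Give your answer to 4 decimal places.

0.6000

Let h(s) be the probability of absorption at Checkout starting from transient state s. Then h(Checkout) = 1 and h(Search) = 0. By first-step analysis:
h(Product) = 0.5·h(Product) + 0.3·1 + 0.2·0
Solving: h(Product) = 0.6000.
Starting from Product, the probability is 0.6000.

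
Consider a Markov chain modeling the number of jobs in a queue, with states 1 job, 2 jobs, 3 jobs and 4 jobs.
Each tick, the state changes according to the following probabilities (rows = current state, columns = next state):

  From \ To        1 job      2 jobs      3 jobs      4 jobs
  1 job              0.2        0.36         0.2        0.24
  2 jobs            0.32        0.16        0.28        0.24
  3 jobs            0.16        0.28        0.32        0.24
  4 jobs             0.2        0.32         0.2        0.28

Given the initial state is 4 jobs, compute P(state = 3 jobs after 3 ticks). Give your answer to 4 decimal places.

0.2515

Propagate the distribution vector 3 ticks from 4 jobs.
After 0 ticks: (0.0000, 0.0000, 0.0000, 1.0000)
After 1 tick: (0.2000, 0.3200, 0.2000, 0.2800)
After 2 ticks: (0.2304, 0.2688, 0.2496, 0.2512)
After 3 ticks: (0.2223, 0.2762, 0.2515, 0.2500)
P(in 3 jobs after 3 ticks) = 0.2515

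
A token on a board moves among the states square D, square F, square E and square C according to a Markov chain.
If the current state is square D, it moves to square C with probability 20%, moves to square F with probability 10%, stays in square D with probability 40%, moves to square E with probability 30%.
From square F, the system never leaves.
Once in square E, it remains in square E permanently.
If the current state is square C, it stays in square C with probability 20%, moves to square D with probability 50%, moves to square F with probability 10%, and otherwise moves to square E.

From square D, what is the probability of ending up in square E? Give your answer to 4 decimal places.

0.7368

Let h(s) be the probability of absorption at square E starting from transient state s. Then h(square E) = 1 and h(square F) = 0. By first-step analysis:
h(square D) = 0.4·h(square D) + 0.1·0 + 0.3·1 + 0.2·h(square C)
h(square C) = 0.5·h(square D) + 0.1·0 + 0.2·1 + 0.2·h(square C)
Solving: h(square D) = 0.7368, h(square C) = 0.7105.
Starting from square D, the probability is 0.7368.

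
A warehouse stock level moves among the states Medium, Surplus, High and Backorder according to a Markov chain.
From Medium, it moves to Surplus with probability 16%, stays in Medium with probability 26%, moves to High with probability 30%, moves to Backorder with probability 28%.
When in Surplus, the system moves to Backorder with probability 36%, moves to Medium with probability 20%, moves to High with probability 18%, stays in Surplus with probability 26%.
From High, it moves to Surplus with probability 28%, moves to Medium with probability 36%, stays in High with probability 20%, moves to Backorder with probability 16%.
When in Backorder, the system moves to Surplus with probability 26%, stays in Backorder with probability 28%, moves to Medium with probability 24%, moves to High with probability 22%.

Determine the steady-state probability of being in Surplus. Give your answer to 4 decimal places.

0.2382

Let the stationary distribution be π with π = πP and π_1 + π_2 + π_3 + π_4 = 1.
π_1 = 0.26·π_1 + 0.2·π_2 + 0.36·π_3 + 0.24·π_4
π_2 = 0.16·π_1 + 0.26·π_2 + 0.28·π_3 + 0.26·π_4
π_3 = 0.3·π_1 + 0.18·π_2 + 0.2·π_3 + 0.22·π_4
Solving with the normalization constraint gives π = (0.2630, 0.2382, 0.2270, 0.2718).
So the stationary probability of Surplus is 0.2382.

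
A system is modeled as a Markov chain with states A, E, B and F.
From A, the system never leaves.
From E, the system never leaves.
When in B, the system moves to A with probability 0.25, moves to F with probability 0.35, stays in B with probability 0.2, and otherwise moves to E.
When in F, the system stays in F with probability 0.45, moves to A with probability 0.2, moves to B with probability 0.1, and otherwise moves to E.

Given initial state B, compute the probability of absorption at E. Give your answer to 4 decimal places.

0.4877

Let h(s) be the probability of absorption at E starting from transient state s. Then h(E) = 1 and h(A) = 0. By first-step analysis:
h(B) = 0.25·0 + 0.2·1 + 0.2·h(B) + 0.35·h(F)
h(F) = 0.2·0 + 0.25·1 + 0.1·h(B) + 0.45·h(F)
Solving: h(B) = 0.4877, h(F) = 0.5432.
Starting from B, the probability is 0.4877.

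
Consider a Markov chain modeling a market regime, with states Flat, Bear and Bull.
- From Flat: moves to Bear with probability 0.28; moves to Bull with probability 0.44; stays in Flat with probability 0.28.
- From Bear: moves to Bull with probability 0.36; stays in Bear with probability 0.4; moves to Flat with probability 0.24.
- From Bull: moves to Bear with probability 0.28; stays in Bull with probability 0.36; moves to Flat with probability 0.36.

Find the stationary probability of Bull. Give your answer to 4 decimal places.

Let the stationary distribution be π with π = πP and π_1 + π_2 + π_3 = 1.
π_1 = 0.28·π_1 + 0.24·π_2 + 0.36·π_3
π_2 = 0.28·π_1 + 0.4·π_2 + 0.28·π_3
Solving with the normalization constraint gives π = (0.2980, 0.3182, 0.3838).
So the stationary probability of Bull is 0.3838.

0.3838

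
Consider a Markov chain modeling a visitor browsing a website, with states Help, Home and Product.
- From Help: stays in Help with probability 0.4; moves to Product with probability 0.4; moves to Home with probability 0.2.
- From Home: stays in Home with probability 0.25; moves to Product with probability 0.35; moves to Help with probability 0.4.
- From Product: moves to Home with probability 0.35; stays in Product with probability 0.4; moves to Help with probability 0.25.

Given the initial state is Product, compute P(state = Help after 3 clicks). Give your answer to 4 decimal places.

0.3426

Propagate the distribution vector 3 clicks from Product.
After 0 clicks: (0.0000, 0.0000, 1.0000)
After 1 click: (0.2500, 0.3500, 0.4000)
After 2 clicks: (0.3400, 0.2775, 0.3825)
After 3 clicks: (0.3426, 0.2713, 0.3861)
P(in Help after 3 clicks) = 0.3426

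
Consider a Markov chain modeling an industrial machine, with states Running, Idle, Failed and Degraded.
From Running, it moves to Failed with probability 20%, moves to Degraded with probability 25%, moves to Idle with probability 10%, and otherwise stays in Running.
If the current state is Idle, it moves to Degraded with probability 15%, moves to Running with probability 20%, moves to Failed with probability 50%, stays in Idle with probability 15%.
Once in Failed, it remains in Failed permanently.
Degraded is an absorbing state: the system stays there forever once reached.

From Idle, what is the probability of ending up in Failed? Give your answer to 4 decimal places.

0.7039

Let h(s) be the probability of absorption at Failed starting from transient state s. Then h(Failed) = 1 and h(Degraded) = 0. By first-step analysis:
h(Running) = 0.45·h(Running) + 0.1·h(Idle) + 0.2·1 + 0.25·0
h(Idle) = 0.2·h(Running) + 0.15·h(Idle) + 0.5·1 + 0.15·0
Solving: h(Running) = 0.4916, h(Idle) = 0.7039.
Starting from Idle, the probability is 0.7039.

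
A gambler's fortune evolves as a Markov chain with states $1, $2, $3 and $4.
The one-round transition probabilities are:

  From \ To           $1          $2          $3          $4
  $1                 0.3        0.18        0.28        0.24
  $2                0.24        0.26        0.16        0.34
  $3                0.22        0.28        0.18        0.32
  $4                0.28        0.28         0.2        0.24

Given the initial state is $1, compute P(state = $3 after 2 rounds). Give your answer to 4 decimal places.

Propagate the distribution vector 2 rounds from $1.
After 0 rounds: (1.0000, 0.0000, 0.0000, 0.0000)
After 1 round: (0.3000, 0.1800, 0.2800, 0.2400)
After 2 rounds: (0.2620, 0.2464, 0.2112, 0.2804)
P(in $3 after 2 rounds) = 0.2112

0.2112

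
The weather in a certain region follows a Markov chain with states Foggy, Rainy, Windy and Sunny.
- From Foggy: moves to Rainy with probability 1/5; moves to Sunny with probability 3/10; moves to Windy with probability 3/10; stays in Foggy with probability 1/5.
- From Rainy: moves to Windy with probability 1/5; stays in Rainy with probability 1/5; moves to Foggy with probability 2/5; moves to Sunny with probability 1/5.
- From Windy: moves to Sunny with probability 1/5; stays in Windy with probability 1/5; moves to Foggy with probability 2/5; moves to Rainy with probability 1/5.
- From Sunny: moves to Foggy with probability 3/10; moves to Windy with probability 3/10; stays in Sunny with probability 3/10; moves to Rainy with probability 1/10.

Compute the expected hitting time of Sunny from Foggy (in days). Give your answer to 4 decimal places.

3.9286

Let t(s) be the expected number of days to first reach Sunny from state s, with t(Sunny) = 0. Conditioning on the first day:
t(Foggy) = 1 + 0.2·t(Foggy) + 0.2·t(Rainy) + 0.3·t(Windy)
t(Rainy) = 1 + 0.4·t(Foggy) + 0.2·t(Rainy) + 0.2·t(Windy)
t(Windy) = 1 + 0.4·t(Foggy) + 0.2·t(Rainy) + 0.2·t(Windy)
Solving: t(Foggy) = 3.9286, t(Rainy) = 4.2857, t(Windy) = 4.2857.
Expected days from Foggy to Sunny: 3.9286.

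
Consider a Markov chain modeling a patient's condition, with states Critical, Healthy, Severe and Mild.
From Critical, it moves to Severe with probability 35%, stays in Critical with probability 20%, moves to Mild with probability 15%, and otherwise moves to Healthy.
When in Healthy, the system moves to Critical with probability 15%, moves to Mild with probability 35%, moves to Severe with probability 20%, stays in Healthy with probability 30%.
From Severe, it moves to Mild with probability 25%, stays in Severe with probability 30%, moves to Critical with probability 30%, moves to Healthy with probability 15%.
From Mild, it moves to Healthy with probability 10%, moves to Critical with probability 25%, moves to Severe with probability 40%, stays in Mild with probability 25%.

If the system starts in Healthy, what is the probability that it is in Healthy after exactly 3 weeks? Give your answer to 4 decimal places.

0.2001

Propagate the distribution vector 3 weeks from Healthy.
After 0 weeks: (0.0000, 1.0000, 0.0000, 0.0000)
After 1 week: (0.1500, 0.3000, 0.2000, 0.3500)
After 2 weeks: (0.2225, 0.2000, 0.3125, 0.2650)
After 3 weeks: (0.2345, 0.2001, 0.3176, 0.2478)
P(in Healthy after 3 weeks) = 0.2001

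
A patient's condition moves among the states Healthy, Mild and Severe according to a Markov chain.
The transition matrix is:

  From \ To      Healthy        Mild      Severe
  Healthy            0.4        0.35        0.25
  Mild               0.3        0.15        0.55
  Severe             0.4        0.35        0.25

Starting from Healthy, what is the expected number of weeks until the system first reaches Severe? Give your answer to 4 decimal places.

Let t(s) be the expected number of weeks to first reach Severe from state s, with t(Severe) = 0. Conditioning on the first week:
t(Healthy) = 1 + 0.4·t(Healthy) + 0.35·t(Mild)
t(Mild) = 1 + 0.3·t(Healthy) + 0.15·t(Mild)
Solving: t(Healthy) = 2.9630, t(Mild) = 2.2222.
Expected weeks from Healthy to Severe: 2.9630.

2.9630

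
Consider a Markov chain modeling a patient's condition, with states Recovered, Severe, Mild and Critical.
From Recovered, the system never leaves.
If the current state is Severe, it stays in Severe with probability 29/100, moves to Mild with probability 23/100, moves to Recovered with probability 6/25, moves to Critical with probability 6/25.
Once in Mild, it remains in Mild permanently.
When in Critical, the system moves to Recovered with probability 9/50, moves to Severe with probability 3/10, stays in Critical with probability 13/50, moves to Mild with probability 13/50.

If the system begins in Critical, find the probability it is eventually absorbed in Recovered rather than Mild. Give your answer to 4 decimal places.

Let h(s) be the probability of absorption at Recovered starting from transient state s. Then h(Recovered) = 1 and h(Mild) = 0. By first-step analysis:
h(Severe) = 0.24·1 + 0.29·h(Severe) + 0.23·0 + 0.24·h(Critical)
h(Critical) = 0.18·1 + 0.3·h(Severe) + 0.26·0 + 0.26·h(Critical)
Solving: h(Severe) = 0.4870, h(Critical) = 0.4407.
Starting from Critical, the probability is 0.4407.

0.4407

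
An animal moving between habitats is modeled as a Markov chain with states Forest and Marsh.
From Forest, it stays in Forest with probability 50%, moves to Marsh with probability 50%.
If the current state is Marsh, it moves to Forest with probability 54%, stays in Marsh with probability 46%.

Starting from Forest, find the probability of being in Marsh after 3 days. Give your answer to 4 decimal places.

Propagate the distribution vector 3 days from Forest.
After 0 days: (1.0000, 0.0000)
After 1 day: (0.5000, 0.5000)
After 2 days: (0.5200, 0.4800)
After 3 days: (0.5192, 0.4808)
P(in Marsh after 3 days) = 0.4808

0.4808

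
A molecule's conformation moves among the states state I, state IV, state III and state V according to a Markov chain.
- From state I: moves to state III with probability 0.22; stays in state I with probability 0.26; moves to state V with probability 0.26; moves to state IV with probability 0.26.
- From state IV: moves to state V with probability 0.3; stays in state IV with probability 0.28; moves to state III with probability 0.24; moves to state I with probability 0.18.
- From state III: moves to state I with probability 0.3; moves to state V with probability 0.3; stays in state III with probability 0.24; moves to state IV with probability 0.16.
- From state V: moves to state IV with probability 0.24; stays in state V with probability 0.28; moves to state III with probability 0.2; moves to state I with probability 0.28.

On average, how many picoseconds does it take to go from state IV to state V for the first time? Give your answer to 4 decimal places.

Let t(s) be the expected number of picoseconds to first reach state V from state s, with t(state V) = 0. Conditioning on the first picosecond:
t(state I) = 1 + 0.26·t(state I) + 0.26·t(state IV) + 0.22·t(state III)
t(state IV) = 1 + 0.18·t(state I) + 0.28·t(state IV) + 0.24·t(state III)
t(state III) = 1 + 0.3·t(state I) + 0.16·t(state IV) + 0.24·t(state III)
Solving: t(state I) = 3.5861, t(state IV) = 3.4371, t(state III) = 3.4550.
Expected picoseconds from state IV to state V: 3.4371.

3.4371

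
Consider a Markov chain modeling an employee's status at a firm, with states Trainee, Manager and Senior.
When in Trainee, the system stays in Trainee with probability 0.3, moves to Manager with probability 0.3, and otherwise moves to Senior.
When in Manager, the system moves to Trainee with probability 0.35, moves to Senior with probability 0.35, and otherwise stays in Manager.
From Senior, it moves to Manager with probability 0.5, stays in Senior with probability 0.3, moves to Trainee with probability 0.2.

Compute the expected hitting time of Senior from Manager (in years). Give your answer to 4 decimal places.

2.7273

Let t(s) be the expected number of years to first reach Senior from state s, with t(Senior) = 0. Conditioning on the first year:
t(Trainee) = 1 + 0.3·t(Trainee) + 0.3·t(Manager)
t(Manager) = 1 + 0.35·t(Trainee) + 0.3·t(Manager)
Solving: t(Trainee) = 2.5974, t(Manager) = 2.7273.
Expected years from Manager to Senior: 2.7273.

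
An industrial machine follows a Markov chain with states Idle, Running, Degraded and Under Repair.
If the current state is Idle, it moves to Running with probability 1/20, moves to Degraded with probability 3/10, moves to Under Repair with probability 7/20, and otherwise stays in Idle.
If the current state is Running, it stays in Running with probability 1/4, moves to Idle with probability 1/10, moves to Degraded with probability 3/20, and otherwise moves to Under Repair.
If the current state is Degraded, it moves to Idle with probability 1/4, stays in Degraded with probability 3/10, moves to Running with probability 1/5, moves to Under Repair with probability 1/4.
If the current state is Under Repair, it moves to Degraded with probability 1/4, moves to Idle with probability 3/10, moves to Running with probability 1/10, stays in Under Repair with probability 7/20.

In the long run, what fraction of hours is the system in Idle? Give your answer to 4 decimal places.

0.2602

Let the stationary distribution be π with π = πP and π_1 + π_2 + π_3 + π_4 = 1.
π_1 = 0.3·π_1 + 0.1·π_2 + 0.25·π_3 + 0.3·π_4
π_2 = 0.05·π_1 + 0.25·π_2 + 0.2·π_3 + 0.1·π_4
π_3 = 0.3·π_1 + 0.15·π_2 + 0.3·π_3 + 0.25·π_4
Solving with the normalization constraint gives π = (0.2602, 0.1333, 0.2628, 0.3437).
So the stationary probability of Idle is 0.2602.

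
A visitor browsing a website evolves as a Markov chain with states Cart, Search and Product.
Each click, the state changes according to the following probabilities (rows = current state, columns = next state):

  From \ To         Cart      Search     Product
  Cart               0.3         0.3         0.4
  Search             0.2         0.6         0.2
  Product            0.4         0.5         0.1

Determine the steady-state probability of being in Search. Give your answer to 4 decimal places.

0.4947

Let the stationary distribution be π with π = πP and π_1 + π_2 + π_3 = 1.
π_1 = 0.3·π_1 + 0.2·π_2 + 0.4·π_3
π_2 = 0.3·π_1 + 0.6·π_2 + 0.5·π_3
Solving with the normalization constraint gives π = (0.2737, 0.4947, 0.2316).
So the stationary probability of Search is 0.4947.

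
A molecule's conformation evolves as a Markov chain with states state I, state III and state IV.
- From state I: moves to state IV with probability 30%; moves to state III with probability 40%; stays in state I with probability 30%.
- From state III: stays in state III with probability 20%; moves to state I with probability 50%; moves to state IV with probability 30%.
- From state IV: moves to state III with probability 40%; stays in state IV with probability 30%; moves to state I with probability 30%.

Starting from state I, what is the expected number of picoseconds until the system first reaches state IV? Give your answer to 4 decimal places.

3.3333

Let t(s) be the expected number of picoseconds to first reach state IV from state s, with t(state IV) = 0. Conditioning on the first picosecond:
t(state I) = 1 + 0.3·t(state I) + 0.4·t(state III)
t(state III) = 1 + 0.5·t(state I) + 0.2·t(state III)
Solving: t(state I) = 3.3333, t(state III) = 3.3333.
Expected picoseconds from state I to state IV: 3.3333.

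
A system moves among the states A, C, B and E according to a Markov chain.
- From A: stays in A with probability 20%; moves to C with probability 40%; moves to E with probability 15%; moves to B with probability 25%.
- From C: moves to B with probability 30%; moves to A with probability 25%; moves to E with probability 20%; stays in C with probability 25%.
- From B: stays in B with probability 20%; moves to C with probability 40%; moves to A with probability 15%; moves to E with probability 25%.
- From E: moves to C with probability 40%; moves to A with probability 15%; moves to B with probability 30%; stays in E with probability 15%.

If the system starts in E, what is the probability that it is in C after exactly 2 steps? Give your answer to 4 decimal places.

Propagate the distribution vector 2 steps from E.
After 0 steps: (0.0000, 0.0000, 0.0000, 1.0000)
After 1 step: (0.1500, 0.4000, 0.3000, 0.1500)
After 2 steps: (0.1975, 0.3400, 0.2625, 0.2000)
P(in C after 2 steps) = 0.3400

0.3400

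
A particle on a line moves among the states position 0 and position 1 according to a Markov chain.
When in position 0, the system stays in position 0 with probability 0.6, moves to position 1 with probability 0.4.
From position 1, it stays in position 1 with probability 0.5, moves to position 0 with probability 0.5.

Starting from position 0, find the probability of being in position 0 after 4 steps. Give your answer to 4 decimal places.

Propagate the distribution vector 4 steps from position 0.
After 0 steps: (1.0000, 0.0000)
After 1 step: (0.6000, 0.4000)
After 2 steps: (0.5600, 0.4400)
After 3 steps: (0.5560, 0.4440)
After 4 steps: (0.5556, 0.4444)
P(in position 0 after 4 steps) = 0.5556

0.5556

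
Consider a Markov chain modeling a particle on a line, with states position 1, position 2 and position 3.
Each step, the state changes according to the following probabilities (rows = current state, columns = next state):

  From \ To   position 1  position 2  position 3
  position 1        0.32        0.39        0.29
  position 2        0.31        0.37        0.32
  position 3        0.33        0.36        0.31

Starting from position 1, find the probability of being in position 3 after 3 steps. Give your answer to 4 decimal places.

0.3074

Propagate the distribution vector 3 steps from position 1.
After 0 steps: (1.0000, 0.0000, 0.0000)
After 1 step: (0.3200, 0.3900, 0.2900)
After 2 steps: (0.3190, 0.3735, 0.3075)
After 3 steps: (0.3193, 0.3733, 0.3074)
P(in position 3 after 3 steps) = 0.3074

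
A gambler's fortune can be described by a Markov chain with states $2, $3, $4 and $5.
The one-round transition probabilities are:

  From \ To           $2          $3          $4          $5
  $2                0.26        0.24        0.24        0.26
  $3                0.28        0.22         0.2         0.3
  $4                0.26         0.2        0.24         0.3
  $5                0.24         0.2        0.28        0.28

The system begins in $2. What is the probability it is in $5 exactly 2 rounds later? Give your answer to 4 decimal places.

Propagate the distribution vector 2 rounds from $2.
After 0 rounds: (1.0000, 0.0000, 0.0000, 0.0000)
After 1 round: (0.2600, 0.2400, 0.2400, 0.2600)
After 2 rounds: (0.2596, 0.2152, 0.2408, 0.2844)
P(in $5 after 2 rounds) = 0.2844

0.2844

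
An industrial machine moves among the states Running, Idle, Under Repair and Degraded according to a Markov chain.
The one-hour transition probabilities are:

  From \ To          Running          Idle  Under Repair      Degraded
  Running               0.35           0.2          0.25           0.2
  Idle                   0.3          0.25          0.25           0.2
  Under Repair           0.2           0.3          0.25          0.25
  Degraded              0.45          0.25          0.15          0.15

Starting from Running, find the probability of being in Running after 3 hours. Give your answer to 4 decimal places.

0.3235

Propagate the distribution vector 3 hours from Running.
After 0 hours: (1.0000, 0.0000, 0.0000, 0.0000)
After 1 hour: (0.3500, 0.2000, 0.2500, 0.2000)
After 2 hours: (0.3225, 0.2450, 0.2300, 0.2025)
After 3 hours: (0.3235, 0.2454, 0.2298, 0.2014)
P(in Running after 3 hours) = 0.3235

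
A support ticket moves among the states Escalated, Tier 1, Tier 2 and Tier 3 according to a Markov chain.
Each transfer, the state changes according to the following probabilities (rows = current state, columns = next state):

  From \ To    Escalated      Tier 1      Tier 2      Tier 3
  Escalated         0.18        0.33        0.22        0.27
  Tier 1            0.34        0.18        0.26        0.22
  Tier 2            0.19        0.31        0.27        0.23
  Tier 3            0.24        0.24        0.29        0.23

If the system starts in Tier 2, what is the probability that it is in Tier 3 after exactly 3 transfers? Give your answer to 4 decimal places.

Propagate the distribution vector 3 transfers from Tier 2.
After 0 transfers: (0.0000, 0.0000, 1.0000, 0.0000)
After 1 transfer: (0.1900, 0.3100, 0.2700, 0.2300)
After 2 transfers: (0.2461, 0.2574, 0.2620, 0.2345)
After 3 transfers: (0.2379, 0.2650, 0.2598, 0.2373)
P(in Tier 3 after 3 transfers) = 0.2373

0.2373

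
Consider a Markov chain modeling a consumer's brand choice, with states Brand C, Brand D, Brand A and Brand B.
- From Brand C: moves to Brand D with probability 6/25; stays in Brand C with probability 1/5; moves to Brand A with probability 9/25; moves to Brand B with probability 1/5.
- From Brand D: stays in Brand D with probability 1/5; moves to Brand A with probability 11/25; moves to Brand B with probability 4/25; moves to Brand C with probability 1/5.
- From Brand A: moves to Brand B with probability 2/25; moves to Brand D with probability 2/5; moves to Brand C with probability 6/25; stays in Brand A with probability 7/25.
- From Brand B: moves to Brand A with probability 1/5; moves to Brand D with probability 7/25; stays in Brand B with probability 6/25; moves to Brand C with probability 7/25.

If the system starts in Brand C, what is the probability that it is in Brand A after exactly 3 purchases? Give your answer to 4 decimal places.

0.3334

Propagate the distribution vector 3 purchases from Brand C.
After 0 purchases: (1.0000, 0.0000, 0.0000, 0.0000)
After 1 purchase: (0.2000, 0.2400, 0.3600, 0.2000)
After 2 purchases: (0.2304, 0.2960, 0.3184, 0.1552)
After 3 purchases: (0.2252, 0.2853, 0.3334, 0.1562)
P(in Brand A after 3 purchases) = 0.3334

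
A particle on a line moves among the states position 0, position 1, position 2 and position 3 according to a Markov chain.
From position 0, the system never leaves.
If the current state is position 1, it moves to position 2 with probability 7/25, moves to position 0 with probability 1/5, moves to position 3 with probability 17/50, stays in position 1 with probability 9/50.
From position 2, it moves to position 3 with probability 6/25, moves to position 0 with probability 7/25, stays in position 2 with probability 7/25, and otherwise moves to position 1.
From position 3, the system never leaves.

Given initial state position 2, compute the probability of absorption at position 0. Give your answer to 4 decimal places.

Let h(s) be the probability of absorption at position 0 starting from transient state s. Then h(position 0) = 1 and h(position 3) = 0. By first-step analysis:
h(position 1) = 0.2·1 + 0.18·h(position 1) + 0.28·h(position 2) + 0.34·0
h(position 2) = 0.28·1 + 0.2·h(position 1) + 0.28·h(position 2) + 0.24·0
Solving: h(position 1) = 0.4162, h(position 2) = 0.5045.
Starting from position 2, the probability is 0.5045.

0.5045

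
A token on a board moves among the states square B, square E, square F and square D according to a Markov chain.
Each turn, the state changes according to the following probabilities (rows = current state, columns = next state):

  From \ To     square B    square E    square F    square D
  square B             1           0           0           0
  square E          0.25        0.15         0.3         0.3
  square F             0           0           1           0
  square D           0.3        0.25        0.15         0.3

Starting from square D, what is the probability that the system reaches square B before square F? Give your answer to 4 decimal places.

Let h(s) be the probability of absorption at square B starting from transient state s. Then h(square B) = 1 and h(square F) = 0. By first-step analysis:
h(square E) = 0.25·1 + 0.15·h(square E) + 0.3·0 + 0.3·h(square D)
h(square D) = 0.3·1 + 0.25·h(square E) + 0.15·0 + 0.3·h(square D)
Solving: h(square E) = 0.5096, h(square D) = 0.6106.
Starting from square D, the probability is 0.6106.

0.6106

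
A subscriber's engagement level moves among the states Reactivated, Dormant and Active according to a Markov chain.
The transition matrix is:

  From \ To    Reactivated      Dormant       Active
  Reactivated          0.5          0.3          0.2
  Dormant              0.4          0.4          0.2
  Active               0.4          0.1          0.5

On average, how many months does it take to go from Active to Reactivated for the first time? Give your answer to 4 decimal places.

Let t(s) be the expected number of months to first reach Reactivated from state s, with t(Reactivated) = 0. Conditioning on the first month:
t(Dormant) = 1 + 0.4·t(Dormant) + 0.2·t(Active)
t(Active) = 1 + 0.1·t(Dormant) + 0.5·t(Active)
Solving: t(Dormant) = 2.5000, t(Active) = 2.5000.
Expected months from Active to Reactivated: 2.5000.

2.5000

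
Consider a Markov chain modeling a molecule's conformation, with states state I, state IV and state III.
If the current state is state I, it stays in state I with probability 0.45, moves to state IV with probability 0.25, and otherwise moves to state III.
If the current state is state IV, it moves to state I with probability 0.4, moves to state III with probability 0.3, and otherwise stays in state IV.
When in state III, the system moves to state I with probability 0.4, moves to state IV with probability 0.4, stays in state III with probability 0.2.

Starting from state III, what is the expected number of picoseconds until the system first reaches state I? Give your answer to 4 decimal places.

Let t(s) be the expected number of picoseconds to first reach state I from state s, with t(state I) = 0. Conditioning on the first picosecond:
t(state IV) = 1 + 0.3·t(state IV) + 0.3·t(state III)
t(state III) = 1 + 0.4·t(state IV) + 0.2·t(state III)
Solving: t(state IV) = 2.5000, t(state III) = 2.5000.
Expected picoseconds from state III to state I: 2.5000.

2.5000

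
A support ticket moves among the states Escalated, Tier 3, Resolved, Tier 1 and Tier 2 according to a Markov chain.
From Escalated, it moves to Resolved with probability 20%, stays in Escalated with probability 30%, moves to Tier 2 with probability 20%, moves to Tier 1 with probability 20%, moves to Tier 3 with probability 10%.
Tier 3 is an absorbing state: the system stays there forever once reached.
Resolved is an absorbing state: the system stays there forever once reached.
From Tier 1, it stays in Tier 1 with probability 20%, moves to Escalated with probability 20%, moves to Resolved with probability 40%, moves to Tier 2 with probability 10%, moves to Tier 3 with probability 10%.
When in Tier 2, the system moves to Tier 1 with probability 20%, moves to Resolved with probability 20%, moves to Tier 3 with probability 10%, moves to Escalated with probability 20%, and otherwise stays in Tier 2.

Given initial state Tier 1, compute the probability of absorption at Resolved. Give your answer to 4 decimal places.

Let h(s) be the probability of absorption at Resolved starting from transient state s. Then h(Resolved) = 1 and h(Tier 3) = 0. By first-step analysis:
h(Escalated) = 0.3·h(Escalated) + 0.1·0 + 0.2·1 + 0.2·h(Tier 1) + 0.2·h(Tier 2)
h(Tier 1) = 0.2·h(Escalated) + 0.1·0 + 0.4·1 + 0.2·h(Tier 1) + 0.1·h(Tier 2)
h(Tier 2) = 0.2·h(Escalated) + 0.1·0 + 0.2·1 + 0.2·h(Tier 1) + 0.3·h(Tier 2)
Solving: h(Escalated) = 0.7059, h(Tier 1) = 0.7647, h(Tier 2) = 0.7059.
Starting from Tier 1, the probability is 0.7647.

0.7647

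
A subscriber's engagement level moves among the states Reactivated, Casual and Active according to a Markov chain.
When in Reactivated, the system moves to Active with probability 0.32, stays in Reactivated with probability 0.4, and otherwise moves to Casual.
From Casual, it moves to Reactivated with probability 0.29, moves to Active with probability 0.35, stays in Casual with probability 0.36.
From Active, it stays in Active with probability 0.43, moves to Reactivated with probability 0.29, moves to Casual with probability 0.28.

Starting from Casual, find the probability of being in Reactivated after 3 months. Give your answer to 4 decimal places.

0.3254

Propagate the distribution vector 3 months from Casual.
After 0 months: (0.0000, 1.0000, 0.0000)
After 1 month: (0.2900, 0.3600, 0.3500)
After 2 months: (0.3219, 0.3088, 0.3693)
After 3 months: (0.3254, 0.3047, 0.3699)
P(in Reactivated after 3 months) = 0.3254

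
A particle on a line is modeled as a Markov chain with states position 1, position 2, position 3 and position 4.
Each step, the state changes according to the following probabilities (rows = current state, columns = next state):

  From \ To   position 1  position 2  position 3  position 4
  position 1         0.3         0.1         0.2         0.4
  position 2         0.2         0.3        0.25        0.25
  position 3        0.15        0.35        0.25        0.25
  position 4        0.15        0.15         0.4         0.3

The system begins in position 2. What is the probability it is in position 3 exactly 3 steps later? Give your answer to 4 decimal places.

0.2841

Propagate the distribution vector 3 steps from position 2.
After 0 steps: (0.0000, 1.0000, 0.0000, 0.0000)
After 1 step: (0.2000, 0.3000, 0.2500, 0.2500)
After 2 steps: (0.1950, 0.2350, 0.2775, 0.2925)
After 3 steps: (0.1910, 0.2310, 0.2841, 0.2939)
P(in position 3 after 3 steps) = 0.2841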